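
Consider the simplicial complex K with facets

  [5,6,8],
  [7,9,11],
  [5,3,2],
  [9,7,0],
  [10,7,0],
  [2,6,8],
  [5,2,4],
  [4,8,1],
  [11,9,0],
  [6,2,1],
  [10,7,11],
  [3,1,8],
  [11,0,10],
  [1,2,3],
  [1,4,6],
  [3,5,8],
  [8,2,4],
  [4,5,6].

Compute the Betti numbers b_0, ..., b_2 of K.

b_0 = 2, b_1 = 0, b_2 = 1.

We work with the vertex ordering 0 < 1 < 2 < 3 < 4 < 5 < 6 < 7 < 8 < 9 < 10 < 11. The simplices of K, each written with vertices in increasing order, are:

  0-simplices (12): [0], [1], [2], [3], [4], [5], [6], [7], [8], [9], [10], [11]
  1-simplices (27): (27 of them)
  2-simplices (18): (18 of them)

giving chain groups C_0 ≅ Z^12, C_1 ≅ Z^27, C_2 ≅ Z^18.

The boundary map ∂_1: C_1 → C_0 maps an edge to its endpoints' difference, ∂[p,q] = q − p. For instance
  ∂[7,9] = [9] − [7].
The 12×27 boundary matrix has rank 10 and Smith normal form diag(1,1,1,1,1,1,1,1,1,1).

Boundary ∂_2: C_2 → C_1 sends each 2-simplex [p,q,r] to [q,r] − [p,r] + [p,q]. For instance
  ∂[1,3,8] = [3,8] − [1,8] + [1,3],
  ∂[3,5,8] = [5,8] − [3,8] + [3,5].
This gives a 27×18 integer matrix of rank 17; reducing to Smith normal form yields diagonal entries (1,1,1,1,1,1,1,1,1,1,1,1,1,1,1,1,2).

From H_k ≅ ker(∂_k) / im(∂_{k+1}) we obtain:

  H_0: rank C_0 − rank ∂_1 = 12 − 10 = 2, and the invariant factors of ∂_1 are all 1, so H_0 ≅ Z^2.
  H_1: rank ker ∂_1 − rank ∂_2 = (27 − 10) − 17 = 0, and ∂_2 has invariant factor 2 > 1, so H_1 ≅ Z/2.
  H_2: rank ker ∂_2 − rank ∂_3 = (18 − 17) − 0 = 1, and there is no ∂_3, so H_2 ≅ Z.

As a check, the Euler characteristic is 12 − 27 + 18 = 3, which agrees with 2 − 0 + 1 = 3.
(K is a triangulation of the disjoint union of the real projective plane RP^2 and the 2-sphere S^2.)

Hence the Betti numbers are b_0 = 2, b_1 = 0, b_2 = 1.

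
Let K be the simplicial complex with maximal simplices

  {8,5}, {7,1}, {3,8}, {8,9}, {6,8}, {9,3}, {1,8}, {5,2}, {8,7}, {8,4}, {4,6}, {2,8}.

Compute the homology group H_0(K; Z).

Fix the vertex order 1 < 2 < 3 < 4 < 5 < 6 < 7 < 8 < 9 and write every simplex with vertices in increasing order. Then dim K = 1 and the simplices of K are:

  0-simplices (9): [1], [2], [3], [4], [5], [6], [7], [8], [9]
  1-simplices (12): [1,7], [1,8], [2,5], [2,8], [3,8], [3,9], [4,6], [4,8], [5,8], [6,8], [7,8], [8,9]

Hence C_0 ≅ Z^9, C_1 ≅ Z^12.

∂_1: C_1 → C_0 is given by ∂[p,q] = [q] − [p]. For instance
  ∂[5,8] = [8] − [5].
This gives a 9×12 integer matrix of rank 8; reducing to Smith normal form yields diagonal entries (1,1,1,1,1,1,1,1).

Reading off H_k = ker ∂_k / im ∂_{k+1}:

  H_0: rank C_0 − rank ∂_1 = 9 − 8 = 1, and the invariant factors of ∂_1 are all 1, so H_0 = Z.

H_0 ≅ Z.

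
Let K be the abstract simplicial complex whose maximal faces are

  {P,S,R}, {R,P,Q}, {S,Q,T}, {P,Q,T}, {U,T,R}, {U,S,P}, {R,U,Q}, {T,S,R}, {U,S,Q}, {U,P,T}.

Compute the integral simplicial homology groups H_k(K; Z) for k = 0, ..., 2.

H_0 ≅ Z,  H_1 ≅ Z/2,  H_2 = 0.

We work with the vertex ordering P < Q < R < S < T < U. The simplices of K, each written with vertices in increasing order, are:

  0-simplices (6): P, Q, R, S, T, U
  1-simplices (15): PQ, PR, PS, PT, PU, QR, QS, QT, QU, RS, RT, RU, ST, SU, TU
  2-simplices (10): PQR, PQT, PRS, PSU, PTU, QRU, QST, QSU, RST, RTU

Hence C_0 ≅ Z^6, C_1 ≅ Z^15, C_2 ≅ Z^10.

∂_1: C_1 → C_0 is given by ∂[p,q] = [q] − [p]. For instance
  ∂SU = U − S.
The 6×15 boundary matrix has rank 5 and Smith normal form diag(1,1,1,1,1).

Boundary ∂_2: C_2 → C_1 sends each 2-simplex [p,q,r] to [q,r] − [p,r] + [p,q]. For instance
  ∂PQT = QT − PT + PQ,
  ∂PTU = TU − PU + PT.
As a 15×10 matrix over Z this has rank 10, with invariant factors (1,1,1,1,1,1,1,1,1,2).

From H_k ≅ ker(∂_k) / im(∂_{k+1}) we obtain:

  H_0: rank C_0 − rank ∂_1 = 6 − 5 = 1, and the invariant factors of ∂_1 are all 1, so H_0 = Z.
  H_1: rank ker ∂_1 − rank ∂_2 = (15 − 5) − 10 = 0, and ∂_2 has invariant factor 2 > 1, so H_1 = Z/2.
  H_2: rank ker ∂_2 − rank ∂_3 = (10 − 10) − 0 = 0, and there is no ∂_3, so H_2 = 0.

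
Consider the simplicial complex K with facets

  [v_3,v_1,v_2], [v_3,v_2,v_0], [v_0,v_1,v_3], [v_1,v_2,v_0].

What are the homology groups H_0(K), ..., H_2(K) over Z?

Fix the vertex order v_0 < v_1 < v_2 < v_3 and write every simplex with vertices in increasing order. Then dim K = 2 and the simplices of K are:

  0-simplices (4): [v_0], [v_1], [v_2], [v_3]
  1-simplices (6): [v_0,v_1], [v_0,v_2], [v_0,v_3], [v_1,v_2], [v_1,v_3], [v_2,v_3]
  2-simplices (4): [v_0,v_1,v_2], [v_0,v_1,v_3], [v_0,v_2,v_3], [v_1,v_2,v_3]

Hence C_0 ≅ Z^4, C_1 ≅ Z^6, C_2 ≅ Z^4.

The boundary map ∂_1: C_1 → C_0 is given by ∂[p,q] = [q] − [p]. For instance
  ∂[v_1,v_3] = [v_3] − [v_1].
The 4×6 boundary matrix has rank 3 and Smith normal form diag(1,1,1).

Boundary ∂_2: C_2 → C_1 acts by ∂[p,q,r] = [q,r] − [p,r] + [p,q]. For instance
  ∂[v_0,v_1,v_2] = [v_1,v_2] − [v_0,v_2] + [v_0,v_1],
  ∂[v_1,v_2,v_3] = [v_2,v_3] − [v_1,v_3] + [v_1,v_2].
As a 6×4 matrix over Z this has rank 3, with invariant factors (1,1,1).

Reading off H_k = ker ∂_k / im ∂_{k+1}:

  H_0: rank C_0 − rank ∂_1 = 4 − 3 = 1, and the invariant factors of ∂_1 are all 1, so H_0 = Z.
  H_1: rank ker ∂_1 − rank ∂_2 = (6 − 3) − 3 = 0, and the invariant factors of ∂_2 are all 1, so H_1 = 0.
  H_2: rank ker ∂_2 − rank ∂_3 = (4 − 3) − 0 = 1, and there is no ∂_3, so H_2 = Z.

As a check, the Euler characteristic is 4 − 6 + 4 = 2, which agrees with 1 − 0 + 1 = 2.

H_0 = Z,  H_1 = 0,  H_2 = Z.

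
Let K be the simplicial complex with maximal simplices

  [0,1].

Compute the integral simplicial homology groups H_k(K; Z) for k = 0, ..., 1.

H_0 ≅ Z,  H_1 = 0.

K has 2 vertices, 1 edge.
rank ∂_0 = 0, rank ∂_1 = 1 ⇒ b_0 = 2 − 0 − 1 = 1; all invariant factors of ∂_1 are 1 so no torsion. So H_0 = Z.
rank ∂_1 = 1, rank ∂_2 = 0 ⇒ b_1 = 1 − 1 − 0 = 0. So H_1 = 0.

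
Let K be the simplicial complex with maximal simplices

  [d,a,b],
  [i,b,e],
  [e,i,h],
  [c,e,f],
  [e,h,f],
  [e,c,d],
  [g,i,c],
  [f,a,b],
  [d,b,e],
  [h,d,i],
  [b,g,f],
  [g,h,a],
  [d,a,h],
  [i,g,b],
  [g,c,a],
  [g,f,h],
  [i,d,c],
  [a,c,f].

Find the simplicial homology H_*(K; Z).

We work with the vertex ordering a < b < c < d < e < f < g < h < i. The simplices of K, each written with vertices in increasing order, are:

  0-simplices (9): a, b, c, d, e, f, g, h, i
  1-simplices (27): ab, ac, ad, af, ag, ah, bd, be, bf, bg, bi, cd, ce, cf, cg, ci, de, dh, di, ef, eh, ei, fg, fh, gh, gi, hi
  2-simplices (18): abd, abf, acf, acg, adh, agh, bde, bei, bfg, bgi, cde, cdi, cef, cgi, dhi, efh, ehi, fgh

Hence C_0 ≅ Z^9, C_1 ≅ Z^27, C_2 ≅ Z^18.

Boundary ∂_1: C_1 → C_0 maps an edge to its endpoints' difference, ∂[p,q] = q − p. For instance
  ∂di = i − d.
The 9×27 boundary matrix has rank 8 and Smith normal form diag(1,1,1,1,1,1,1,1).

∂_2: C_2 → C_1 acts by ∂[p,q,r] = [q,r] − [p,r] + [p,q]. For instance
  ∂bei = ei − bi + be,
  ∂bfg = fg − bg + bf.
This gives a 27×18 integer matrix of rank 18; reducing to Smith normal form yields diagonal entries (1,1,1,1,1,1,1,1,1,1,1,1,1,1,1,1,1,2).

Computing H_k = (kernel of ∂_k) / (image of ∂_{k+1}):

  H_0: rank C_0 − rank ∂_1 = 9 − 8 = 1, and the invariant factors of ∂_1 are all 1, so H_0 = Z.
  H_1: rank ker ∂_1 − rank ∂_2 = (27 − 8) − 18 = 1, and ∂_2 has invariant factor 2 > 1, so H_1 = Z ⊕ Z_2.
  H_2: rank ker ∂_2 − rank ∂_3 = (18 − 18) − 0 = 0, and there is no ∂_3, so H_2 = 0.

As a check, the Euler characteristic is 9 − 27 + 18 = 0, which agrees with 1 − 1 + 0 = 0.

H_0 ≅ Z,  H_1 ≅ Z ⊕ Z_2,  H_2 = 0.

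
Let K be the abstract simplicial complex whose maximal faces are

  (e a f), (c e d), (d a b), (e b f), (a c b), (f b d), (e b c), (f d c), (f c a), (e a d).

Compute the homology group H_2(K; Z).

H_2 = 0.

Fix the vertex order a < b < c < d < e < f and write every simplex with vertices in increasing order. Then dim K = 2 and the simplices of K are:

  0-simplices (6): a, b, c, d, e, f
  1-simplices (15): ab, ac, ad, ae, af, bc, bd, be, bf, cd, ce, cf, de, df, ef
  2-simplices (10): abc, abd, acf, ade, aef, bce, bdf, bef, cde, cdf

Hence C_0 ≅ Z^6, C_1 ≅ Z^15, C_2 ≅ Z^10.

Boundary ∂_1: C_1 → C_0 sends each edge [p,q] (with p < q) to q − p. For instance
  ∂bc = c − b.
The resulting 6×15 matrix has rank 5, and its Smith normal form has invariant factors (1,1,1,1,1).

∂_2: C_2 → C_1 maps a triangle to the signed sum of its edges. For instance
  ∂abc = bc − ac + ab,
  ∂cdf = df − cf + cd.
This gives a 15×10 integer matrix of rank 10; reducing to Smith normal form yields diagonal entries (1,1,1,1,1,1,1,1,1,2).

Computing H_k = (kernel of ∂_k) / (image of ∂_{k+1}):

  H_2: rank ker ∂_2 − rank ∂_3 = (10 − 10) − 0 = 0, and there is no ∂_3, so H_2 = 0.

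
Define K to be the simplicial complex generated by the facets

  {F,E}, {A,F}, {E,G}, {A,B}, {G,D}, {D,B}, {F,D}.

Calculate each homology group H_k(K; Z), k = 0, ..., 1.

Fix the vertex order A < B < D < E < F < G and write every simplex with vertices in increasing order. Then dim K = 1 and the simplices of K are:

  0-simplices (6): A, B, D, E, F, G
  1-simplices (7): AB, AF, BD, DF, DG, EF, EG

giving chain groups C_0 ≅ Z^6, C_1 ≅ Z^7.

∂_1: C_1 → C_0 maps an edge to its endpoints' difference, ∂[p,q] = q − p. For instance
  ∂EF = F − E.
The 6×7 boundary matrix has rank 5 and Smith normal form diag(1,1,1,1,1).

Reading off H_k = ker ∂_k / im ∂_{k+1}:

  H_0: rank C_0 − rank ∂_1 = 6 − 5 = 1, and the invariant factors of ∂_1 are all 1, so H_0 = Z.
  H_1: rank ker ∂_1 − rank ∂_2 = (7 − 5) − 0 = 2, and there is no ∂_2, so H_1 = Z^2.

As a check, the Euler characteristic is 6 − 7 = -1, which agrees with 1 − 2 = -1.

H_0 = Z,  H_1 = Z^2.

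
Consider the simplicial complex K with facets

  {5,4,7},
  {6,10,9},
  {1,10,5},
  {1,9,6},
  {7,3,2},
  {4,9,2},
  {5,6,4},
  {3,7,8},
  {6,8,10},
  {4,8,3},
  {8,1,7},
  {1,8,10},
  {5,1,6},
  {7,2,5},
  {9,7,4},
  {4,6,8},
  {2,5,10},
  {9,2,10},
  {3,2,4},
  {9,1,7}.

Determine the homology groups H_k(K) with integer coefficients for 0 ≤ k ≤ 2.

H_0 ≅ Z,  H_1 ≅ Z × Z/2,  H_2 = 0.

K has 10 vertices, 30 edges, 20 triangles.
rank ∂_0 = 0, rank ∂_1 = 9 ⇒ b_0 = 10 − 0 − 9 = 1; all invariant factors of ∂_1 are 1 so no torsion. So H_0 = Z.
rank ∂_1 = 9, rank ∂_2 = 20 ⇒ b_1 = 30 − 9 − 20 = 1; ∂_2 has invariant factor(s) [2] giving torsion. So H_1 = Z × Z/2.
rank ∂_2 = 20, rank ∂_3 = 0 ⇒ b_2 = 20 − 20 − 0 = 0. So H_2 = 0.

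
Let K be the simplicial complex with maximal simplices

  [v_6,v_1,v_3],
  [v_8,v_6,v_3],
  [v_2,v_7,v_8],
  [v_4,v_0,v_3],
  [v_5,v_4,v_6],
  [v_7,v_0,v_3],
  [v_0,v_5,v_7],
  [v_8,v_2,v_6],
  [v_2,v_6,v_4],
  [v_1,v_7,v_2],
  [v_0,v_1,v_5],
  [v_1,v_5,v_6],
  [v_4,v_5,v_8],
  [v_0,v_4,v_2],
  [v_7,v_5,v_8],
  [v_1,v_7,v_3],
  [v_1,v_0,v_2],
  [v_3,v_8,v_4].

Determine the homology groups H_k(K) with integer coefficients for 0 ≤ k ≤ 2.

We work with the vertex ordering v_0 < v_1 < v_2 < v_3 < v_4 < v_5 < v_6 < v_7 < v_8. The simplices of K, each written with vertices in increasing order, are:

  0-simplices (9): [v_0], [v_1], [v_2], [v_3], [v_4], [v_5], [v_6], [v_7], [v_8]
  1-simplices (27): (27 of them)
  2-simplices (18): (18 of them)

so the chain groups are C_0 ≅ Z^9, C_1 ≅ Z^27, C_2 ≅ Z^18.

The boundary map ∂_1: C_1 → C_0 sends each edge [p,q] (with p < q) to q − p.
The resulting 9×27 matrix has rank 8, and its Smith normal form has invariant factors (1,1,1,1,1,1,1,1).

The boundary map ∂_2: C_2 → C_1 sends each 2-simplex [p,q,r] to [q,r] − [p,r] + [p,q]. For instance
  ∂[v_3,v_6,v_8] = [v_6,v_8] − [v_3,v_8] + [v_3,v_6],
  ∂[v_5,v_7,v_8] = [v_7,v_8] − [v_5,v_8] + [v_5,v_7].
This gives a 27×18 integer matrix of rank 18; reducing to Smith normal form yields diagonal entries (1,1,1,1,1,1,1,1,1,1,1,1,1,1,1,1,1,2).

From H_k ≅ ker(∂_k) / im(∂_{k+1}) we obtain:

  H_0: rank C_0 − rank ∂_1 = 9 − 8 = 1, and the invariant factors of ∂_1 are all 1, so H_0 = Z.
  H_1: rank ker ∂_1 − rank ∂_2 = (27 − 8) − 18 = 1, and ∂_2 has invariant factor 2 > 1, so H_1 = Z × Z/2.
  H_2: rank ker ∂_2 − rank ∂_3 = (18 − 18) − 0 = 0, and there is no ∂_3, so H_2 = 0.

H_0 ≅ Z,  H_1 ≅ Z × Z/2,  H_2 = 0.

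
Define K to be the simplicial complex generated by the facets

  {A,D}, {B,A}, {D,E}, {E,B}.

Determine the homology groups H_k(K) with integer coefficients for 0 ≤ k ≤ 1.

H_0 ≅ Z,  H_1 ≅ Z.

Order the vertices as A < B < D < E. Listing each simplex with vertices in this order, K has dimension 1 with simplices:

  0-simplices (4): A, B, D, E
  1-simplices (4): AB, AD, BE, DE

Hence C_0 ≅ Z^4, C_1 ≅ Z^4.

Boundary ∂_1: C_1 → C_0 maps an edge to its endpoints' difference, ∂[p,q] = q − p.
As a 4×4 matrix over Z this has rank 3, with invariant factors (1,1,1).

From H_k ≅ ker(∂_k) / im(∂_{k+1}) we obtain:

  H_0: rank C_0 − rank ∂_1 = 4 − 3 = 1, and the invariant factors of ∂_1 are all 1, so H_0 = Z.
  H_1: rank ker ∂_1 − rank ∂_2 = (4 − 3) − 0 = 1, and there is no ∂_2, so H_1 = Z.

As a check, the Euler characteristic is 4 − 4 = 0, which agrees with 1 − 1 = 0.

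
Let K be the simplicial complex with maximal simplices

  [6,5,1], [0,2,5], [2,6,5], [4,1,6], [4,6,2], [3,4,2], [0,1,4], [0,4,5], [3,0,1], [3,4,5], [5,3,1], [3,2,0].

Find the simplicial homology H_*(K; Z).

Order the vertices as 0 < 1 < 2 < 3 < 4 < 5 < 6. Listing each simplex with vertices in this order, K has dimension 2 with simplices:

  0-simplices (7): [0], [1], [2], [3], [4], [5], [6]
  1-simplices (18): [0,1], [0,2], [0,3], [0,4], [0,5], [1,3], [1,4], [1,5], [1,6], [2,3], [2,4], [2,5], [2,6], [3,4], [3,5], [4,5], [4,6], [5,6]
  2-simplices (12): [0,1,3], [0,1,4], [0,2,3], [0,2,5], [0,4,5], [1,3,5], [1,4,6], [1,5,6], [2,3,4], [2,4,6], [2,5,6], [3,4,5]

so the chain groups are C_0 ≅ Z^7, C_1 ≅ Z^18, C_2 ≅ Z^12.

The boundary map ∂_1: C_1 → C_0 sends each edge [p,q] (with p < q) to q − p.
This gives a 7×18 integer matrix of rank 6; reducing to Smith normal form yields diagonal entries (1,1,1,1,1,1).

Boundary ∂_2: C_2 → C_1 maps a triangle to the signed sum of its edges. For instance
  ∂[1,3,5] = [3,5] − [1,5] + [1,3],
  ∂[1,4,6] = [4,6] − [1,6] + [1,4].
The resulting 18×12 matrix has rank 12, and its Smith normal form has invariant factors (1,1,1,1,1,1,1,1,1,1,1,2).

Now H_k = ker ∂_k / im ∂_{k+1}, so:

  H_0: rank C_0 − rank ∂_1 = 7 − 6 = 1, and the invariant factors of ∂_1 are all 1, so H_0 = Z.
  H_1: rank ker ∂_1 − rank ∂_2 = (18 − 6) − 12 = 0, and ∂_2 has invariant factor 2 > 1, so H_1 = Z_2.
  H_2: rank ker ∂_2 − rank ∂_3 = (12 − 12) − 0 = 0, and there is no ∂_3, so H_2 = 0.

As a check, the Euler characteristic is 7 − 18 + 12 = 1, which agrees with 1 − 0 + 0 = 1.

H_0 ≅ Z,  H_1 ≅ Z_2,  H_2 = 0.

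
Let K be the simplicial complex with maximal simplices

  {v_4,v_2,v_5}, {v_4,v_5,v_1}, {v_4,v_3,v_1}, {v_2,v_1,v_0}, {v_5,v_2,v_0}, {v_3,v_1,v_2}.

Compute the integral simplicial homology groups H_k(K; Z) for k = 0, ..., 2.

H_0 = Z,  H_1 = Z,  H_2 = 0.

Take the total order v_0 < v_1 < v_2 < v_3 < v_4 < v_5 on the vertex set. Then K (dimension 2) consists of the simplices:

  0-simplices (6): [v_0], [v_1], [v_2], [v_3], [v_4], [v_5]
  1-simplices (12): [v_0,v_1], [v_0,v_2], [v_0,v_5], [v_1,v_2], [v_1,v_3], [v_1,v_4], [v_1,v_5], [v_2,v_3], [v_2,v_4], [v_2,v_5], [v_3,v_4], [v_4,v_5]
  2-simplices (6): [v_0,v_1,v_2], [v_0,v_2,v_5], [v_1,v_2,v_3], [v_1,v_3,v_4], [v_1,v_4,v_5], [v_2,v_4,v_5]

Hence C_0 ≅ Z^6, C_1 ≅ Z^12, C_2 ≅ Z^6.

The boundary map ∂_1: C_1 → C_0 maps an edge to its endpoints' difference, ∂[p,q] = q − p.
The 6×12 boundary matrix has rank 5 and Smith normal form diag(1,1,1,1,1).

∂_2: C_2 → C_1 sends each 2-simplex [p,q,r] to [q,r] − [p,r] + [p,q]. For instance
  ∂[v_0,v_2,v_5] = [v_2,v_5] − [v_0,v_5] + [v_0,v_2],
  ∂[v_1,v_4,v_5] = [v_4,v_5] − [v_1,v_5] + [v_1,v_4].
The resulting 12×6 matrix has rank 6, and its Smith normal form has invariant factors (1,1,1,1,1,1).

Reading off H_k = ker ∂_k / im ∂_{k+1}:

  H_0: rank C_0 − rank ∂_1 = 6 − 5 = 1, and the invariant factors of ∂_1 are all 1, so H_0 ≅ Z.
  H_1: rank ker ∂_1 − rank ∂_2 = (12 − 5) − 6 = 1, and the invariant factors of ∂_2 are all 1, so H_1 ≅ Z.
  H_2: rank ker ∂_2 − rank ∂_3 = (6 − 6) − 0 = 0, and there is no ∂_3, so H_2 ≅ 0.

As a check, the Euler characteristic is 6 − 12 + 6 = 0, which agrees with 1 − 1 + 0 = 0.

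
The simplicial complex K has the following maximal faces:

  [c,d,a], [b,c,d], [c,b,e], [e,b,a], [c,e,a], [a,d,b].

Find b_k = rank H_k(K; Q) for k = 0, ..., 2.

Take the total order a < b < c < d < e on the vertex set. Then K (dimension 2) consists of the simplices:

  0-simplices (5): a, b, c, d, e
  1-simplices (9): ab, ac, ad, ae, bc, bd, be, cd, ce
  2-simplices (6): abd, abe, acd, ace, bcd, bce

so the chain groups are C_0 ≅ Z^5, C_1 ≅ Z^9, C_2 ≅ Z^6.

∂_1: C_1 → C_0 is given by ∂[p,q] = [q] − [p]. For instance
  ∂be = e − b.
This gives a 5×9 integer matrix of rank 4; reducing to Smith normal form yields diagonal entries (1,1,1,1).

Boundary ∂_2: C_2 → C_1 sends each 2-simplex [p,q,r] to [q,r] − [p,r] + [p,q]. For instance
  ∂bce = ce − be + bc,
  ∂abd = bd − ad + ab.
As a 9×6 matrix over Z this has rank 5, with invariant factors (1,1,1,1,1).

From H_k ≅ ker(∂_k) / im(∂_{k+1}) we obtain:

  H_0: rank C_0 − rank ∂_1 = 5 − 4 = 1, and the invariant factors of ∂_1 are all 1, so H_0 ≅ Z.
  H_1: rank ker ∂_1 − rank ∂_2 = (9 − 4) − 5 = 0, and the invariant factors of ∂_2 are all 1, so H_1 ≅ 0.
  H_2: rank ker ∂_2 − rank ∂_3 = (6 − 5) − 0 = 1, and there is no ∂_3, so H_2 ≅ Z.

Hence the Betti numbers are b_0 = 1, b_1 = 0, b_2 = 1.

b_0 = 1, b_1 = 0, b_2 = 1.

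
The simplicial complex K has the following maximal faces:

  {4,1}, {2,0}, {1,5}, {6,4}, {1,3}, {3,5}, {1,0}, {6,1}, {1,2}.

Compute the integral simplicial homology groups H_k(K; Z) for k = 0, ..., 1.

We work with the vertex ordering 0 < 1 < 2 < 3 < 4 < 5 < 6. The simplices of K, each written with vertices in increasing order, are:

  0-simplices (7): [0], [1], [2], [3], [4], [5], [6]
  1-simplices (9): [0,1], [0,2], [1,2], [1,3], [1,4], [1,5], [1,6], [3,5], [4,6]

so the chain groups are C_0 ≅ Z^7, C_1 ≅ Z^9.

Boundary ∂_1: C_1 → C_0 maps an edge to its endpoints' difference, ∂[p,q] = q − p.
The resulting 7×9 matrix has rank 6, and its Smith normal form has invariant factors (1,1,1,1,1,1).

From H_k ≅ ker(∂_k) / im(∂_{k+1}) we obtain:

  H_0: rank C_0 − rank ∂_1 = 7 − 6 = 1, and the invariant factors of ∂_1 are all 1, so H_0 = Z.
  H_1: rank ker ∂_1 − rank ∂_2 = (9 − 6) − 0 = 3, and there is no ∂_2, so H_1 = Z^3.

As a check, the Euler characteristic is 7 − 9 = -2, which agrees with 1 − 3 = -2.
(K is a triangulation of a wedge of 3 circles.)

H_0 ≅ Z,  H_1 ≅ Z^3.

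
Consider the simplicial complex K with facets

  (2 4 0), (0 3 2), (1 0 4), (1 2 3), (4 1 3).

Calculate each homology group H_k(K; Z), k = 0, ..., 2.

H_0 ≅ Z,  H_1 ≅ Z,  H_2 = 0.

We work with the vertex ordering 0 < 1 < 2 < 3 < 4. The simplices of K, each written with vertices in increasing order, are:

  0-simplices (5): [0], [1], [2], [3], [4]
  1-simplices (10): [0,1], [0,2], [0,3], [0,4], [1,2], [1,3], [1,4], [2,3], [2,4], [3,4]
  2-simplices (5): [0,1,4], [0,2,3], [0,2,4], [1,2,3], [1,3,4]

Hence C_0 ≅ Z^5, C_1 ≅ Z^10, C_2 ≅ Z^5.

Boundary ∂_1: C_1 → C_0 sends each edge [p,q] (with p < q) to q − p.
The 5×10 boundary matrix has rank 4 and Smith normal form diag(1,1,1,1).

Boundary ∂_2: C_2 → C_1 maps a triangle to the signed sum of its edges. For instance
  ∂[1,3,4] = [3,4] − [1,4] + [1,3],
  ∂[0,1,4] = [1,4] − [0,4] + [0,1].
The resulting 10×5 matrix has rank 5, and its Smith normal form has invariant factors (1,1,1,1,1).

Now H_k = ker ∂_k / im ∂_{k+1}, so:

  H_0: rank C_0 − rank ∂_1 = 5 − 4 = 1, and the invariant factors of ∂_1 are all 1, so H_0 = Z.
  H_1: rank ker ∂_1 − rank ∂_2 = (10 − 4) − 5 = 1, and the invariant factors of ∂_2 are all 1, so H_1 = Z.
  H_2: rank ker ∂_2 − rank ∂_3 = (5 − 5) − 0 = 0, and there is no ∂_3, so H_2 = 0.

As a check, the Euler characteristic is 5 − 10 + 5 = 0, which agrees with 1 − 1 + 0 = 0.
(K is a triangulation of the Möbius band.)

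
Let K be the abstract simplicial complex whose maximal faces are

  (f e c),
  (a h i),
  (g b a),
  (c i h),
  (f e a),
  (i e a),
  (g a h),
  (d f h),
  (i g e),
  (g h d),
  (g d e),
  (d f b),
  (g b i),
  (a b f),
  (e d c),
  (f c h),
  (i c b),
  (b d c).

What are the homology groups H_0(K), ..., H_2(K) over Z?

H_0 ≅ Z,  H_1 ≅ Z ⊕ Z/2,  H_2 = 0.

Fix the vertex order a < b < c < d < e < f < g < h < i and write every simplex with vertices in increasing order. Then dim K = 2 and the simplices of K are:

  0-simplices (9): a, b, c, d, e, f, g, h, i
  1-simplices (27): ab, ae, af, ag, ah, ai, bc, bd, bf, bg, bi, cd, ce, cf, ch, ci, de, df, dg, dh, ef, eg, ei, fh, gh, gi, hi
  2-simplices (18): abf, abg, aef, aei, agh, ahi, bcd, bci, bdf, bgi, cde, cef, cfh, chi, deg, dfh, dgh, egi

so the chain groups are C_0 ≅ Z^9, C_1 ≅ Z^27, C_2 ≅ Z^18.

∂_1: C_1 → C_0 is given by ∂[p,q] = [q] − [p]. For instance
  ∂cf = f − c.
This gives a 9×27 integer matrix of rank 8; reducing to Smith normal form yields diagonal entries (1,1,1,1,1,1,1,1).

Boundary ∂_2: C_2 → C_1 maps a triangle to the signed sum of its edges. For instance
  ∂cfh = fh − ch + cf,
  ∂deg = eg − dg + de.
The 27×18 boundary matrix has rank 18 and Smith normal form diag(1,1,1,1,1,1,1,1,1,1,1,1,1,1,1,1,1,2).

Now H_k = ker ∂_k / im ∂_{k+1}, so:

  H_0: rank C_0 − rank ∂_1 = 9 − 8 = 1, and the invariant factors of ∂_1 are all 1, so H_0 = Z.
  H_1: rank ker ∂_1 − rank ∂_2 = (27 − 8) − 18 = 1, and ∂_2 has invariant factor 2 > 1, so H_1 = Z ⊕ Z/2.
  H_2: rank ker ∂_2 − rank ∂_3 = (18 − 18) − 0 = 0, and there is no ∂_3, so H_2 = 0.

As a check, the Euler characteristic is 9 − 27 + 18 = 0, which agrees with 1 − 1 + 0 = 0.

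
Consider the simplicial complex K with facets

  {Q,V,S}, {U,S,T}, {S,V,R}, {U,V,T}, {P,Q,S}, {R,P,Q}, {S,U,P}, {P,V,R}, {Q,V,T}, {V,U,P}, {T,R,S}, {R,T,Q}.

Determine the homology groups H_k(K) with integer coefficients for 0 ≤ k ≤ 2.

H_0 = Z,  H_1 = Z/2,  H_2 = 0.

Fix the vertex order P < Q < R < S < T < U < V and write every simplex with vertices in increasing order. Then dim K = 2 and the simplices of K are:

  0-simplices (7): P, Q, R, S, T, U, V
  1-simplices (18): PQ, PR, PS, PU, PV, QR, QS, QT, QV, RS, RT, RV, ST, SU, SV, TU, TV, UV
  2-simplices (12): PQR, PQS, PRV, PSU, PUV, QRT, QSV, QTV, RST, RSV, STU, TUV

giving chain groups C_0 ≅ Z^7, C_1 ≅ Z^18, C_2 ≅ Z^12.

The boundary map ∂_1: C_1 → C_0 is given by ∂[p,q] = [q] − [p]. For instance
  ∂ST = T − S.
The resulting 7×18 matrix has rank 6, and its Smith normal form has invariant factors (1,1,1,1,1,1).

Boundary ∂_2: C_2 → C_1 acts by ∂[p,q,r] = [q,r] − [p,r] + [p,q]. For instance
  ∂PQS = QS − PS + PQ,
  ∂STU = TU − SU + ST.
The resulting 18×12 matrix has rank 12, and its Smith normal form has invariant factors (1,1,1,1,1,1,1,1,1,1,1,2).

Now H_k = ker ∂_k / im ∂_{k+1}, so:

  H_0: rank C_0 − rank ∂_1 = 7 − 6 = 1, and the invariant factors of ∂_1 are all 1, so H_0 = Z.
  H_1: rank ker ∂_1 − rank ∂_2 = (18 − 6) − 12 = 0, and ∂_2 has invariant factor 2 > 1, so H_1 = Z/2.
  H_2: rank ker ∂_2 − rank ∂_3 = (12 − 12) − 0 = 0, and there is no ∂_3, so H_2 = 0.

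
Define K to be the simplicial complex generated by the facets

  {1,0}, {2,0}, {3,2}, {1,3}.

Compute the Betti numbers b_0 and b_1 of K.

K has 4 vertices, 4 edges.
rank ∂_0 = 0, rank ∂_1 = 3 ⇒ b_0 = 4 − 0 − 3 = 1; all invariant factors of ∂_1 are 1 so no torsion. So H_0 ≅ Z.
rank ∂_1 = 3, rank ∂_2 = 0 ⇒ b_1 = 4 − 3 − 0 = 1. So H_1 ≅ Z.

b_0 = 1, b_1 = 1.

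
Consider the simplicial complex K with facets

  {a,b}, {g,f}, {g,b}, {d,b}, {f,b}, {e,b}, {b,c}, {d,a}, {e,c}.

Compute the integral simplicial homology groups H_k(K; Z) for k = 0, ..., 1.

H_0 ≅ Z,  H_1 ≅ Z^3.

We work with the vertex ordering a < b < c < d < e < f < g. The simplices of K, each written with vertices in increasing order, are:

  0-simplices (7): a, b, c, d, e, f, g
  1-simplices (9): ab, ad, bc, bd, be, bf, bg, ce, fg

so the chain groups are C_0 ≅ Z^7, C_1 ≅ Z^9.

∂_1: C_1 → C_0 is given by ∂[p,q] = [q] − [p]. For instance
  ∂bd = d − b.
As a 7×9 matrix over Z this has rank 6, with invariant factors (1,1,1,1,1,1).

Reading off H_k = ker ∂_k / im ∂_{k+1}:

  H_0: rank C_0 − rank ∂_1 = 7 − 6 = 1, and the invariant factors of ∂_1 are all 1, so H_0 = Z.
  H_1: rank ker ∂_1 − rank ∂_2 = (9 − 6) − 0 = 3, and there is no ∂_2, so H_1 = Z^3.

As a check, the Euler characteristic is 7 − 9 = -2, which agrees with 1 − 3 = -2.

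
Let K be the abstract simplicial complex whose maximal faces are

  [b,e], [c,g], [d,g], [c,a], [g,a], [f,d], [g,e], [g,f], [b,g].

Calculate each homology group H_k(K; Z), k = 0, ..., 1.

Take the total order a < b < c < d < e < f < g on the vertex set. Then K (dimension 1) consists of the simplices:

  0-simplices (7): a, b, c, d, e, f, g
  1-simplices (9): ac, ag, be, bg, cg, df, dg, eg, fg

so the chain groups are C_0 ≅ Z^7, C_1 ≅ Z^9.

Boundary ∂_1: C_1 → C_0 is given by ∂[p,q] = [q] − [p].
The 7×9 boundary matrix has rank 6 and Smith normal form diag(1,1,1,1,1,1).

Reading off H_k = ker ∂_k / im ∂_{k+1}:

  H_0: rank C_0 − rank ∂_1 = 7 − 6 = 1, and the invariant factors of ∂_1 are all 1, so H_0 ≅ Z.
  H_1: rank ker ∂_1 − rank ∂_2 = (9 − 6) − 0 = 3, and there is no ∂_2, so H_1 ≅ Z^3.

H_0 = Z,  H_1 = Z^3.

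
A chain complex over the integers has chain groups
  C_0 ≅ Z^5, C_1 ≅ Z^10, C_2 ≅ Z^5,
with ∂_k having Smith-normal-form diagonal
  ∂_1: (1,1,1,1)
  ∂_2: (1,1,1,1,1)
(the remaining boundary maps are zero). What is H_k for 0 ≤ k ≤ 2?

H_0 = Z,  H_1 = Z,  H_2 = 0.

H_0: b_0 = 5 − 0 − 4 = 1; torsion from ∂_1 factors > 1: none. So H_0 = Z.
H_1: b_1 = 10 − 4 − 5 = 1; torsion from ∂_2 factors > 1: none. So H_1 = Z.
H_2: b_2 = 5 − 5 − 0 = 0; torsion from ∂_3 factors > 1: none. So H_2 = 0.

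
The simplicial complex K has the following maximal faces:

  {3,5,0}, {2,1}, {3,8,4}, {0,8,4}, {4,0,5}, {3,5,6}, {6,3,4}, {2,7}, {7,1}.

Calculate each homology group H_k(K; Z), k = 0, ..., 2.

H_0 ≅ Z^2,  H_1 ≅ Z^2,  H_2 = 0.

Take the total order 0 < 1 < 2 < 3 < 4 < 5 < 6 < 7 < 8 on the vertex set. Then K (dimension 2) consists of the simplices:

  0-simplices (9): [0], [1], [2], [3], [4], [5], [6], [7], [8]
  1-simplices (15): [0,3], [0,4], [0,5], [0,8], [1,2], [1,7], [2,7], [3,4], [3,5], [3,6], [3,8], [4,5], [4,6], [4,8], [5,6]
  2-simplices (6): [0,3,5], [0,4,5], [0,4,8], [3,4,6], [3,4,8], [3,5,6]

giving chain groups C_0 ≅ Z^9, C_1 ≅ Z^15, C_2 ≅ Z^6.

Boundary ∂_1: C_1 → C_0 is given by ∂[p,q] = [q] − [p]. For instance
  ∂[3,5] = [5] − [3].
The 9×15 boundary matrix has rank 7 and Smith normal form diag(1,1,1,1,1,1,1).

∂_2: C_2 → C_1 acts by ∂[p,q,r] = [q,r] − [p,r] + [p,q]. For instance
  ∂[0,3,5] = [3,5] − [0,5] + [0,3],
  ∂[0,4,5] = [4,5] − [0,5] + [0,4].
This gives a 15×6 integer matrix of rank 6; reducing to Smith normal form yields diagonal entries (1,1,1,1,1,1).

Reading off H_k = ker ∂_k / im ∂_{k+1}:

  H_0: rank C_0 − rank ∂_1 = 9 − 7 = 2, and the invariant factors of ∂_1 are all 1, so H_0 ≅ Z^2.
  H_1: rank ker ∂_1 − rank ∂_2 = (15 − 7) − 6 = 2, and the invariant factors of ∂_2 are all 1, so H_1 ≅ Z^2.
  H_2: rank ker ∂_2 − rank ∂_3 = (6 − 6) − 0 = 0, and there is no ∂_3, so H_2 ≅ 0.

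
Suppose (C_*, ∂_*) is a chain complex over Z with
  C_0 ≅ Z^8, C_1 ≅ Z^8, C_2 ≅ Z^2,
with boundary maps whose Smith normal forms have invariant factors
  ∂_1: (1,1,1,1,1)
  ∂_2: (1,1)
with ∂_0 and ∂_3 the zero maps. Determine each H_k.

H_0 ≅ Z^3,  H_1 ≅ Z,  H_2 = 0.

H_0: b_0 = 8 − 0 − 5 = 3; torsion from ∂_1 factors > 1: none. So H_0 ≅ Z^3.
H_1: b_1 = 8 − 5 − 2 = 1; torsion from ∂_2 factors > 1: none. So H_1 ≅ Z.
H_2: b_2 = 2 − 2 − 0 = 0; torsion from ∂_3 factors > 1: none. So H_2 ≅ 0.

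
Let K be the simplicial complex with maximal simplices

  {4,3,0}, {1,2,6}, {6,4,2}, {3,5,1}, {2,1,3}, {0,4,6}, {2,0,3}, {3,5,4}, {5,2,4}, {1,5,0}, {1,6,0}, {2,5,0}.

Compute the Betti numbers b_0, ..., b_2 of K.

b_0 = 1, b_1 = 0, b_2 = 0.

Take the total order 0 < 1 < 2 < 3 < 4 < 5 < 6 on the vertex set. Then K (dimension 2) consists of the simplices:

  0-simplices (7): [0], [1], [2], [3], [4], [5], [6]
  1-simplices (18): [0,1], [0,2], [0,3], [0,4], [0,5], [0,6], [1,2], [1,3], [1,5], [1,6], [2,3], [2,4], [2,5], [2,6], [3,4], [3,5], [4,5], [4,6]
  2-simplices (12): [0,1,5], [0,1,6], [0,2,3], [0,2,5], [0,3,4], [0,4,6], [1,2,3], [1,2,6], [1,3,5], [2,4,5], [2,4,6], [3,4,5]

Hence C_0 ≅ Z^7, C_1 ≅ Z^18, C_2 ≅ Z^12.

Boundary ∂_1: C_1 → C_0 is given by ∂[p,q] = [q] − [p]. For instance
  ∂[0,4] = [4] − [0].
As a 7×18 matrix over Z this has rank 6, with invariant factors (1,1,1,1,1,1).

The boundary map ∂_2: C_2 → C_1 maps a triangle to the signed sum of its edges. For instance
  ∂[0,4,6] = [4,6] − [0,6] + [0,4],
  ∂[0,2,3] = [2,3] − [0,3] + [0,2].
The resulting 18×12 matrix has rank 12, and its Smith normal form has invariant factors (1,1,1,1,1,1,1,1,1,1,1,2).

Computing H_k = (kernel of ∂_k) / (image of ∂_{k+1}):

  H_0: rank C_0 − rank ∂_1 = 7 − 6 = 1, and the invariant factors of ∂_1 are all 1, so H_0 = Z.
  H_1: rank ker ∂_1 − rank ∂_2 = (18 − 6) − 12 = 0, and ∂_2 has invariant factor 2 > 1, so H_1 = Z/2Z.
  H_2: rank ker ∂_2 − rank ∂_3 = (12 − 12) − 0 = 0, and there is no ∂_3, so H_2 = 0.

(K is a triangulation of the real projective plane RP^2.)

Hence the Betti numbers are b_0 = 1, b_1 = 0, b_2 = 0.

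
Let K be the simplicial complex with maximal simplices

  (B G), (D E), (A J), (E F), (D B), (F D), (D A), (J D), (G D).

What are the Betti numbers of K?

Take the total order A < B < D < E < F < G < J on the vertex set. Then K (dimension 1) consists of the simplices:

  0-simplices (7): A, B, D, E, F, G, J
  1-simplices (9): AD, AJ, BD, BG, DE, DF, DG, DJ, EF

giving chain groups C_0 ≅ Z^7, C_1 ≅ Z^9.

The boundary map ∂_1: C_1 → C_0 is given by ∂[p,q] = [q] − [p]. For instance
  ∂DF = F − D.
As a 7×9 matrix over Z this has rank 6, with invariant factors (1,1,1,1,1,1).

Now H_k = ker ∂_k / im ∂_{k+1}, so:

  H_0: rank C_0 − rank ∂_1 = 7 − 6 = 1, and the invariant factors of ∂_1 are all 1, so H_0 = Z.
  H_1: rank ker ∂_1 − rank ∂_2 = (9 − 6) − 0 = 3, and there is no ∂_2, so H_1 = Z^3.

As a check, the Euler characteristic is 7 − 9 = -2, which agrees with 1 − 3 = -2.

Hence the Betti numbers are b_0 = 1, b_1 = 3.

b_0 = 1, b_1 = 3.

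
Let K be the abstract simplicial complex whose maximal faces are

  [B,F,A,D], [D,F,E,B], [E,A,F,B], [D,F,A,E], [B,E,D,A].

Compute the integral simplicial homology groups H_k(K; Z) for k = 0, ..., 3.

H_0 = Z,  H_1 = 0,  H_2 = 0,  H_3 = Z.

We work with the vertex ordering A < B < D < E < F. The simplices of K, each written with vertices in increasing order, are:

  0-simplices (5): A, B, D, E, F
  1-simplices (10): AB, AD, AE, AF, BD, BE, BF, DE, DF, EF
  2-simplices (10): ABD, ABE, ABF, ADE, ADF, AEF, BDE, BDF, BEF, DEF
  3-simplices (5): ABDE, ABDF, ABEF, ADEF, BDEF

so the chain groups are C_0 ≅ Z^5, C_1 ≅ Z^10, C_2 ≅ Z^10, C_3 ≅ Z^5.

Boundary ∂_1: C_1 → C_0 maps an edge to its endpoints' difference, ∂[p,q] = q − p.
This gives a 5×10 integer matrix of rank 4; reducing to Smith normal form yields diagonal entries (1,1,1,1).

∂_2: C_2 → C_1 acts by ∂[p,q,r] = [q,r] − [p,r] + [p,q]. For instance
  ∂AEF = EF − AF + AE,
  ∂ABD = BD − AD + AB.
The 10×10 boundary matrix has rank 6 and Smith normal form diag(1,1,1,1,1,1).

Boundary ∂_3: C_3 → C_2 sends each 3-simplex σ to the alternating sum Σ_i (−1)^i (σ with its i-th vertex removed). For instance
  ∂ADEF = DEF − AEF + ADF − ADE,
  ∂BDEF = DEF − BEF + BDF − BDE.
The 10×5 boundary matrix has rank 4 and Smith normal form diag(1,1,1,1).

From H_k ≅ ker(∂_k) / im(∂_{k+1}) we obtain:

  H_0: rank C_0 − rank ∂_1 = 5 − 4 = 1, and the invariant factors of ∂_1 are all 1, so H_0 ≅ Z.
  H_1: rank ker ∂_1 − rank ∂_2 = (10 − 4) − 6 = 0, and the invariant factors of ∂_2 are all 1, so H_1 ≅ 0.
  H_2: rank ker ∂_2 − rank ∂_3 = (10 − 6) − 4 = 0, and the invariant factors of ∂_3 are all 1, so H_2 ≅ 0.
  H_3: rank ker ∂_3 − rank ∂_4 = (5 − 4) − 0 = 1, and there is no ∂_4, so H_3 ≅ Z.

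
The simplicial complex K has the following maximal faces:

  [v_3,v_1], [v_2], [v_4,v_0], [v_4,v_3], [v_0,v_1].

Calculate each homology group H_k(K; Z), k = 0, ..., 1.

We work with the vertex ordering v_0 < v_1 < v_2 < v_3 < v_4. The simplices of K, each written with vertices in increasing order, are:

  0-simplices (5): [v_0], [v_1], [v_2], [v_3], [v_4]
  1-simplices (4): [v_0,v_1], [v_0,v_4], [v_1,v_3], [v_3,v_4]

giving chain groups C_0 ≅ Z^5, C_1 ≅ Z^4.

∂_1: C_1 → C_0 maps an edge to its endpoints' difference, ∂[p,q] = q − p.
As a 5×4 matrix over Z this has rank 3, with invariant factors (1,1,1).

From H_k ≅ ker(∂_k) / im(∂_{k+1}) we obtain:

  H_0: rank C_0 − rank ∂_1 = 5 − 3 = 2, and the invariant factors of ∂_1 are all 1, so H_0 = Z^2.
  H_1: rank ker ∂_1 − rank ∂_2 = (4 − 3) − 0 = 1, and there is no ∂_2, so H_1 = Z.

H_0 = Z^2,  H_1 = Z.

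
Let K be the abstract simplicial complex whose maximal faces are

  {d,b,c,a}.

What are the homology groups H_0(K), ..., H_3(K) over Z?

Order the vertices as a < b < c < d. Listing each simplex with vertices in this order, K has dimension 3 with simplices:

  0-simplices (4): a, b, c, d
  1-simplices (6): ab, ac, ad, bc, bd, cd
  2-simplices (4): abc, abd, acd, bcd
  3-simplices (1): abcd

Hence C_0 ≅ Z^4, C_1 ≅ Z^6, C_2 ≅ Z^4, C_3 ≅ Z^1.

The boundary map ∂_1: C_1 → C_0 is given by ∂[p,q] = [q] − [p].
This gives a 4×6 integer matrix of rank 3; reducing to Smith normal form yields diagonal entries (1,1,1).

∂_2: C_2 → C_1 maps a triangle to the signed sum of its edges. For instance
  ∂abc = bc − ac + ab,
  ∂bcd = cd − bd + bc.
This gives a 6×4 integer matrix of rank 3; reducing to Smith normal form yields diagonal entries (1,1,1).

Boundary ∂_3: C_3 → C_2 sends each 3-simplex σ to the alternating sum Σ_i (−1)^i (σ with its i-th vertex removed). For instance
  ∂abcd = bcd − acd + abd − abc.
As a 4×1 matrix over Z this has rank 1, with invariant factors (1).

Reading off H_k = ker ∂_k / im ∂_{k+1}:

  H_0: rank C_0 − rank ∂_1 = 4 − 3 = 1, and the invariant factors of ∂_1 are all 1, so H_0 = Z.
  H_1: rank ker ∂_1 − rank ∂_2 = (6 − 3) − 3 = 0, and the invariant factors of ∂_2 are all 1, so H_1 = 0.
  H_2: rank ker ∂_2 − rank ∂_3 = (4 − 3) − 1 = 0, and the invariant factors of ∂_3 are all 1, so H_2 = 0.
  H_3: rank ker ∂_3 − rank ∂_4 = (1 − 1) − 0 = 0, and there is no ∂_4, so H_3 = 0.

H_0 = Z,  H_1 = 0,  H_2 = 0,  H_3 = 0.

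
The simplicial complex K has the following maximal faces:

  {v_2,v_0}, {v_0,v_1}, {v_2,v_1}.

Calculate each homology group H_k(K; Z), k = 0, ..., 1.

We work with the vertex ordering v_0 < v_1 < v_2. The simplices of K, each written with vertices in increasing order, are:

  0-simplices (3): [v_0], [v_1], [v_2]
  1-simplices (3): [v_0,v_1], [v_0,v_2], [v_1,v_2]

Hence C_0 ≅ Z^3, C_1 ≅ Z^3.

The boundary map ∂_1: C_1 → C_0 sends each edge [p,q] (with p < q) to q − p. For instance
  ∂[v_1,v_2] = [v_2] − [v_1].
The resulting 3×3 matrix has rank 2, and its Smith normal form has invariant factors (1,1).

Reading off H_k = ker ∂_k / im ∂_{k+1}:

  H_0: rank C_0 − rank ∂_1 = 3 − 2 = 1, and the invariant factors of ∂_1 are all 1, so H_0 ≅ Z.
  H_1: rank ker ∂_1 − rank ∂_2 = (3 − 2) − 0 = 1, and there is no ∂_2, so H_1 ≅ Z.

H_0 ≅ Z,  H_1 ≅ Z.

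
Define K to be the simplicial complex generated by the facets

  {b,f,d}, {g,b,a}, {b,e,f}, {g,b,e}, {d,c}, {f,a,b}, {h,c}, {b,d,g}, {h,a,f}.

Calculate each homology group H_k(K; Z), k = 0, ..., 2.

H_0 ≅ Z,  H_1 ≅ Z,  H_2 = 0.

Take the total order a < b < c < d < e < f < g < h on the vertex set. Then K (dimension 2) consists of the simplices:

  0-simplices (8): a, b, c, d, e, f, g, h
  1-simplices (15): ab, af, ag, ah, bd, be, bf, bg, cd, ch, df, dg, ef, eg, fh
  2-simplices (7): abf, abg, afh, bdf, bdg, bef, beg

Hence C_0 ≅ Z^8, C_1 ≅ Z^15, C_2 ≅ Z^7.

∂_1: C_1 → C_0 is given by ∂[p,q] = [q] − [p].
This gives a 8×15 integer matrix of rank 7; reducing to Smith normal form yields diagonal entries (1,1,1,1,1,1,1).

Boundary ∂_2: C_2 → C_1 acts by ∂[p,q,r] = [q,r] − [p,r] + [p,q]. For instance
  ∂abg = bg − ag + ab,
  ∂bdg = dg − bg + bd.
As a 15×7 matrix over Z this has rank 7, with invariant factors (1,1,1,1,1,1,1).

Computing H_k = (kernel of ∂_k) / (image of ∂_{k+1}):

  H_0: rank C_0 − rank ∂_1 = 8 − 7 = 1, and the invariant factors of ∂_1 are all 1, so H_0 ≅ Z.
  H_1: rank ker ∂_1 − rank ∂_2 = (15 − 7) − 7 = 1, and the invariant factors of ∂_2 are all 1, so H_1 ≅ Z.
  H_2: rank ker ∂_2 − rank ∂_3 = (7 − 7) − 0 = 0, and there is no ∂_3, so H_2 ≅ 0.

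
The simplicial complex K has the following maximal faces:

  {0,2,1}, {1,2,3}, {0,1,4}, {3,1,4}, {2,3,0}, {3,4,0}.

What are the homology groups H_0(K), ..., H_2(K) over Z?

H_0 ≅ Z,  H_1 = 0,  H_2 ≅ Z.

Fix the vertex order 0 < 1 < 2 < 3 < 4 and write every simplex with vertices in increasing order. Then dim K = 2 and the simplices of K are:

  0-simplices (5): [0], [1], [2], [3], [4]
  1-simplices (9): [0,1], [0,2], [0,3], [0,4], [1,2], [1,3], [1,4], [2,3], [3,4]
  2-simplices (6): [0,1,2], [0,1,4], [0,2,3], [0,3,4], [1,2,3], [1,3,4]

giving chain groups C_0 ≅ Z^5, C_1 ≅ Z^9, C_2 ≅ Z^6.

Boundary ∂_1: C_1 → C_0 sends each edge [p,q] (with p < q) to q − p.
The 5×9 boundary matrix has rank 4 and Smith normal form diag(1,1,1,1).

The boundary map ∂_2: C_2 → C_1 maps a triangle to the signed sum of its edges. For instance
  ∂[0,3,4] = [3,4] − [0,4] + [0,3],
  ∂[1,2,3] = [2,3] − [1,3] + [1,2].
The resulting 9×6 matrix has rank 5, and its Smith normal form has invariant factors (1,1,1,1,1).

From H_k ≅ ker(∂_k) / im(∂_{k+1}) we obtain:

  H_0: rank C_0 − rank ∂_1 = 5 − 4 = 1, and the invariant factors of ∂_1 are all 1, so H_0 = Z.
  H_1: rank ker ∂_1 − rank ∂_2 = (9 − 4) − 5 = 0, and the invariant factors of ∂_2 are all 1, so H_1 = 0.
  H_2: rank ker ∂_2 − rank ∂_3 = (6 − 5) − 0 = 1, and there is no ∂_3, so H_2 = Z.

(K is a triangulation of the 2-sphere S^2.)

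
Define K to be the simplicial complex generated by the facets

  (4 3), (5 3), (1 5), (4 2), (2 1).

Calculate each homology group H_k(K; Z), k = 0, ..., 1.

We work with the vertex ordering 1 < 2 < 3 < 4 < 5. The simplices of K, each written with vertices in increasing order, are:

  0-simplices (5): [1], [2], [3], [4], [5]
  1-simplices (5): [1,2], [1,5], [2,4], [3,4], [3,5]

so the chain groups are C_0 ≅ Z^5, C_1 ≅ Z^5.

The boundary map ∂_1: C_1 → C_0 is given by ∂[p,q] = [q] − [p]. For instance
  ∂[3,4] = [4] − [3].
The resulting 5×5 matrix has rank 4, and its Smith normal form has invariant factors (1,1,1,1).

Now H_k = ker ∂_k / im ∂_{k+1}, so:

  H_0: rank C_0 − rank ∂_1 = 5 − 4 = 1, and the invariant factors of ∂_1 are all 1, so H_0 ≅ Z.
  H_1: rank ker ∂_1 − rank ∂_2 = (5 − 4) − 0 = 1, and there is no ∂_2, so H_1 ≅ Z.

As a check, the Euler characteristic is 5 − 5 = 0, which agrees with 1 − 1 = 0.
(K is a triangulation of the circle S^1.)

H_0 ≅ Z,  H_1 ≅ Z.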